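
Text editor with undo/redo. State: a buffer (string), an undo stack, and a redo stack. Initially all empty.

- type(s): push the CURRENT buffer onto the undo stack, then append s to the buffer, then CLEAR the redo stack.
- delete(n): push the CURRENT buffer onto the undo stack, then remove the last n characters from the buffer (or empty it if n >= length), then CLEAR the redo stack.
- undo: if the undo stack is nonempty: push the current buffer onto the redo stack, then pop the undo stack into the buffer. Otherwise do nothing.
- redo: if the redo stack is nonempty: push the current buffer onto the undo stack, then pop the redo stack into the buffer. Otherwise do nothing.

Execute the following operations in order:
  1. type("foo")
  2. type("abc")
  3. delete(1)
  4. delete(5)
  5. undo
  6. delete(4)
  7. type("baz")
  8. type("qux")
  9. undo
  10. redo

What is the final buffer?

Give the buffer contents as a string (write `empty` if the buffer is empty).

Answer: fbazqux

Derivation:
After op 1 (type): buf='foo' undo_depth=1 redo_depth=0
After op 2 (type): buf='fooabc' undo_depth=2 redo_depth=0
After op 3 (delete): buf='fooab' undo_depth=3 redo_depth=0
After op 4 (delete): buf='(empty)' undo_depth=4 redo_depth=0
After op 5 (undo): buf='fooab' undo_depth=3 redo_depth=1
After op 6 (delete): buf='f' undo_depth=4 redo_depth=0
After op 7 (type): buf='fbaz' undo_depth=5 redo_depth=0
After op 8 (type): buf='fbazqux' undo_depth=6 redo_depth=0
After op 9 (undo): buf='fbaz' undo_depth=5 redo_depth=1
After op 10 (redo): buf='fbazqux' undo_depth=6 redo_depth=0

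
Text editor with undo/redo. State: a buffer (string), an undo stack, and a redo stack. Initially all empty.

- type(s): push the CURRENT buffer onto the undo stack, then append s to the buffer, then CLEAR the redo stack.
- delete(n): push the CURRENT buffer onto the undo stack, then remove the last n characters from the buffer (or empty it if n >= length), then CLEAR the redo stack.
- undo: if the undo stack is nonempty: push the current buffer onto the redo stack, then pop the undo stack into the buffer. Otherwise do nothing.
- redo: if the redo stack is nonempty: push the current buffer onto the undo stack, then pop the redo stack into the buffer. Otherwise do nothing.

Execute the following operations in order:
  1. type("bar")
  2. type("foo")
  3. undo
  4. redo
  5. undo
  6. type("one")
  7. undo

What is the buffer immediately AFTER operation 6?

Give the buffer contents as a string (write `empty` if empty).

After op 1 (type): buf='bar' undo_depth=1 redo_depth=0
After op 2 (type): buf='barfoo' undo_depth=2 redo_depth=0
After op 3 (undo): buf='bar' undo_depth=1 redo_depth=1
After op 4 (redo): buf='barfoo' undo_depth=2 redo_depth=0
After op 5 (undo): buf='bar' undo_depth=1 redo_depth=1
After op 6 (type): buf='barone' undo_depth=2 redo_depth=0

Answer: barone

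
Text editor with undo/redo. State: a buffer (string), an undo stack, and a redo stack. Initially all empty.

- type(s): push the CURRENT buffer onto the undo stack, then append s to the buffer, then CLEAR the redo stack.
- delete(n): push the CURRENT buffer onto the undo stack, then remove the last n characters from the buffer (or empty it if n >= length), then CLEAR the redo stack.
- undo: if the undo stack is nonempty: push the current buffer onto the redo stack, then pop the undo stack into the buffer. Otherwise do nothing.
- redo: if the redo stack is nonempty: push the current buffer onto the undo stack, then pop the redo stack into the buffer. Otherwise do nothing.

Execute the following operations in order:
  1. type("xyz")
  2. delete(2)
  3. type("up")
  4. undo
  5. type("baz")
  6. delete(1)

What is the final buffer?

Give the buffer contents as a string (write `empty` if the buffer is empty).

Answer: xba

Derivation:
After op 1 (type): buf='xyz' undo_depth=1 redo_depth=0
After op 2 (delete): buf='x' undo_depth=2 redo_depth=0
After op 3 (type): buf='xup' undo_depth=3 redo_depth=0
After op 4 (undo): buf='x' undo_depth=2 redo_depth=1
After op 5 (type): buf='xbaz' undo_depth=3 redo_depth=0
After op 6 (delete): buf='xba' undo_depth=4 redo_depth=0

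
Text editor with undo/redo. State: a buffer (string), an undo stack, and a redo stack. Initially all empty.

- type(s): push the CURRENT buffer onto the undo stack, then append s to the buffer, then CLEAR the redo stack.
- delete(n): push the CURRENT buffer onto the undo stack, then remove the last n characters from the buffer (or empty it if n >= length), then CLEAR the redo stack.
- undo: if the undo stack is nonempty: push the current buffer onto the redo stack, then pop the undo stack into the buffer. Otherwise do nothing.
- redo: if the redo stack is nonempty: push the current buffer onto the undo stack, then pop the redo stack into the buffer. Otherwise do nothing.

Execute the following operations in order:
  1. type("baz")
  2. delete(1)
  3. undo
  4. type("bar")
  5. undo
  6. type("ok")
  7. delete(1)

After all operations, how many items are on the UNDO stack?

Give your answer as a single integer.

Answer: 3

Derivation:
After op 1 (type): buf='baz' undo_depth=1 redo_depth=0
After op 2 (delete): buf='ba' undo_depth=2 redo_depth=0
After op 3 (undo): buf='baz' undo_depth=1 redo_depth=1
After op 4 (type): buf='bazbar' undo_depth=2 redo_depth=0
After op 5 (undo): buf='baz' undo_depth=1 redo_depth=1
After op 6 (type): buf='bazok' undo_depth=2 redo_depth=0
After op 7 (delete): buf='bazo' undo_depth=3 redo_depth=0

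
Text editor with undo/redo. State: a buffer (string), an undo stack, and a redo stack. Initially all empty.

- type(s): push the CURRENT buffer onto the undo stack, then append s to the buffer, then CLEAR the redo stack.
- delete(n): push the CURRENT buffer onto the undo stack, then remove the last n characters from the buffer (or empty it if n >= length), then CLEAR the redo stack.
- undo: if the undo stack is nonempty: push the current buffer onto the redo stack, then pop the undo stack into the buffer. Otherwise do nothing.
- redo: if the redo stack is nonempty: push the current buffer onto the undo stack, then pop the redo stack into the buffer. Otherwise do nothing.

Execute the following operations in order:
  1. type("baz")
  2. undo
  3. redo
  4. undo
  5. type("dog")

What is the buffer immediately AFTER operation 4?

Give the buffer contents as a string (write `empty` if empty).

After op 1 (type): buf='baz' undo_depth=1 redo_depth=0
After op 2 (undo): buf='(empty)' undo_depth=0 redo_depth=1
After op 3 (redo): buf='baz' undo_depth=1 redo_depth=0
After op 4 (undo): buf='(empty)' undo_depth=0 redo_depth=1

Answer: empty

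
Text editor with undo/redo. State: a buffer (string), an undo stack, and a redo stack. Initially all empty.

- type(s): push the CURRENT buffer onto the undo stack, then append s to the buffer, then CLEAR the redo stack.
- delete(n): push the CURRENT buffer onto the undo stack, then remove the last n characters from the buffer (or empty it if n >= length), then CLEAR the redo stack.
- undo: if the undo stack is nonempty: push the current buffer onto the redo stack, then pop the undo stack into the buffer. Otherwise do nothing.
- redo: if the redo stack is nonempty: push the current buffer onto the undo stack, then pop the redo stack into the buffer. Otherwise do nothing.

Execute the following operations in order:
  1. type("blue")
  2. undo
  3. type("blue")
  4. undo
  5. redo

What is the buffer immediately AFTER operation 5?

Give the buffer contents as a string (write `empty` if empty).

Answer: blue

Derivation:
After op 1 (type): buf='blue' undo_depth=1 redo_depth=0
After op 2 (undo): buf='(empty)' undo_depth=0 redo_depth=1
After op 3 (type): buf='blue' undo_depth=1 redo_depth=0
After op 4 (undo): buf='(empty)' undo_depth=0 redo_depth=1
After op 5 (redo): buf='blue' undo_depth=1 redo_depth=0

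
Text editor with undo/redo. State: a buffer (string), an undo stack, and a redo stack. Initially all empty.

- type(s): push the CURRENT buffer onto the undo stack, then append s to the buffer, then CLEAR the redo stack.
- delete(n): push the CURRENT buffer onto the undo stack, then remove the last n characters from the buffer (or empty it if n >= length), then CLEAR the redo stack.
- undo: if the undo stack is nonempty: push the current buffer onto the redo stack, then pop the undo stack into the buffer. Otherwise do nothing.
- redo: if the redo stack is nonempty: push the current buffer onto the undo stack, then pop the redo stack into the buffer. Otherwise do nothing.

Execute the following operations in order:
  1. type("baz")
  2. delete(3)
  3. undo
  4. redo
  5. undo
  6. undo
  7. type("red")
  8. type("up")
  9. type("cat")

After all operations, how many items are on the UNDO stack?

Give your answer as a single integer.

Answer: 3

Derivation:
After op 1 (type): buf='baz' undo_depth=1 redo_depth=0
After op 2 (delete): buf='(empty)' undo_depth=2 redo_depth=0
After op 3 (undo): buf='baz' undo_depth=1 redo_depth=1
After op 4 (redo): buf='(empty)' undo_depth=2 redo_depth=0
After op 5 (undo): buf='baz' undo_depth=1 redo_depth=1
After op 6 (undo): buf='(empty)' undo_depth=0 redo_depth=2
After op 7 (type): buf='red' undo_depth=1 redo_depth=0
After op 8 (type): buf='redup' undo_depth=2 redo_depth=0
After op 9 (type): buf='redupcat' undo_depth=3 redo_depth=0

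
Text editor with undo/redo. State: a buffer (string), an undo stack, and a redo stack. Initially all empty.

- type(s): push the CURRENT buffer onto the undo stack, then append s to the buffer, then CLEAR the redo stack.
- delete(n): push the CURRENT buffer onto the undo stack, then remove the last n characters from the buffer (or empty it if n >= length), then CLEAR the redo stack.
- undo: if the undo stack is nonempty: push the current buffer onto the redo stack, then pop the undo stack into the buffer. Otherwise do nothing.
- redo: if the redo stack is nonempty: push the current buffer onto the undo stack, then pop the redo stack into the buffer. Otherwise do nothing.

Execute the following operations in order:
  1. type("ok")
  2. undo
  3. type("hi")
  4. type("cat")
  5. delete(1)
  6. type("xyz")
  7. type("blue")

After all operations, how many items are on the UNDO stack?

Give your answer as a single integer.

After op 1 (type): buf='ok' undo_depth=1 redo_depth=0
After op 2 (undo): buf='(empty)' undo_depth=0 redo_depth=1
After op 3 (type): buf='hi' undo_depth=1 redo_depth=0
After op 4 (type): buf='hicat' undo_depth=2 redo_depth=0
After op 5 (delete): buf='hica' undo_depth=3 redo_depth=0
After op 6 (type): buf='hicaxyz' undo_depth=4 redo_depth=0
After op 7 (type): buf='hicaxyzblue' undo_depth=5 redo_depth=0

Answer: 5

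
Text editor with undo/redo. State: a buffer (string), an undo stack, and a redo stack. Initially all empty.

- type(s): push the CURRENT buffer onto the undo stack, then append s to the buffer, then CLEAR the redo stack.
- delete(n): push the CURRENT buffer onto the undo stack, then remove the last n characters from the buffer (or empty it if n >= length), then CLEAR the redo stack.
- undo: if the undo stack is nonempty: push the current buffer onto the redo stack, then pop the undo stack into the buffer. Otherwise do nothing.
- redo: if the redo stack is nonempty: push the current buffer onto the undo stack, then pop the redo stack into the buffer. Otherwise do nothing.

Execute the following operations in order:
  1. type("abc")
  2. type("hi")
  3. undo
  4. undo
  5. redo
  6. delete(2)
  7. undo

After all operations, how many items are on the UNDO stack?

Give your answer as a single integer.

Answer: 1

Derivation:
After op 1 (type): buf='abc' undo_depth=1 redo_depth=0
After op 2 (type): buf='abchi' undo_depth=2 redo_depth=0
After op 3 (undo): buf='abc' undo_depth=1 redo_depth=1
After op 4 (undo): buf='(empty)' undo_depth=0 redo_depth=2
After op 5 (redo): buf='abc' undo_depth=1 redo_depth=1
After op 6 (delete): buf='a' undo_depth=2 redo_depth=0
After op 7 (undo): buf='abc' undo_depth=1 redo_depth=1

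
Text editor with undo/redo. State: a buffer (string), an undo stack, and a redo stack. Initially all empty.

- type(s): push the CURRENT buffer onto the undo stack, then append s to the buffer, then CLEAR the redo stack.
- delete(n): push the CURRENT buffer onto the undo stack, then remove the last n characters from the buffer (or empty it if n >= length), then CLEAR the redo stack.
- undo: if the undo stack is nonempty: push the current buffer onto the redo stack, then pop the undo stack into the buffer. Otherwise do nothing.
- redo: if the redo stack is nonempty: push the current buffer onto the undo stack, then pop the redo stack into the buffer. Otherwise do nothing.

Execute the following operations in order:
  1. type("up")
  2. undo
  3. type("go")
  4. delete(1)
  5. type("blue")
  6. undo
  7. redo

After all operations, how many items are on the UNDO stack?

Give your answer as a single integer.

Answer: 3

Derivation:
After op 1 (type): buf='up' undo_depth=1 redo_depth=0
After op 2 (undo): buf='(empty)' undo_depth=0 redo_depth=1
After op 3 (type): buf='go' undo_depth=1 redo_depth=0
After op 4 (delete): buf='g' undo_depth=2 redo_depth=0
After op 5 (type): buf='gblue' undo_depth=3 redo_depth=0
After op 6 (undo): buf='g' undo_depth=2 redo_depth=1
After op 7 (redo): buf='gblue' undo_depth=3 redo_depth=0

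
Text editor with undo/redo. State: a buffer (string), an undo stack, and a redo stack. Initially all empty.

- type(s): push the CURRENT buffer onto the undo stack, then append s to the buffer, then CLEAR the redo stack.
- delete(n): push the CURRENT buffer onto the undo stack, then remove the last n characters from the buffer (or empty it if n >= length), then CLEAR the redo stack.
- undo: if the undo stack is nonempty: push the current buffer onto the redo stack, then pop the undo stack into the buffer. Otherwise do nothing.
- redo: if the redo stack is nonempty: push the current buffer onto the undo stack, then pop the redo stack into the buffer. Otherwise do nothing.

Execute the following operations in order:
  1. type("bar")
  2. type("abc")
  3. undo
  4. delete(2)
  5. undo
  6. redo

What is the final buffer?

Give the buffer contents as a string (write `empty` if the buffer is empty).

Answer: b

Derivation:
After op 1 (type): buf='bar' undo_depth=1 redo_depth=0
After op 2 (type): buf='barabc' undo_depth=2 redo_depth=0
After op 3 (undo): buf='bar' undo_depth=1 redo_depth=1
After op 4 (delete): buf='b' undo_depth=2 redo_depth=0
After op 5 (undo): buf='bar' undo_depth=1 redo_depth=1
After op 6 (redo): buf='b' undo_depth=2 redo_depth=0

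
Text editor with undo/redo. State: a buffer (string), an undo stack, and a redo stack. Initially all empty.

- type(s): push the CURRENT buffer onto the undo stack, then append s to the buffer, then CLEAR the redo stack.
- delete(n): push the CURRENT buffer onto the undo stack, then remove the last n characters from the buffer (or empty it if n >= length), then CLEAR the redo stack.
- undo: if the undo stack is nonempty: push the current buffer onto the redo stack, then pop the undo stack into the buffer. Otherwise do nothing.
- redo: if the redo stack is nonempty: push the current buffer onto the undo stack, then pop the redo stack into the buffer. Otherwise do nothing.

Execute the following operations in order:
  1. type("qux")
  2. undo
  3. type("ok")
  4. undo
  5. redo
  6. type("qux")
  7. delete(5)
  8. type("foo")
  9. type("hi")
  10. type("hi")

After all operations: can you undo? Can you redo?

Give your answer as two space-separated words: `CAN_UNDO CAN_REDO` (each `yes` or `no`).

Answer: yes no

Derivation:
After op 1 (type): buf='qux' undo_depth=1 redo_depth=0
After op 2 (undo): buf='(empty)' undo_depth=0 redo_depth=1
After op 3 (type): buf='ok' undo_depth=1 redo_depth=0
After op 4 (undo): buf='(empty)' undo_depth=0 redo_depth=1
After op 5 (redo): buf='ok' undo_depth=1 redo_depth=0
After op 6 (type): buf='okqux' undo_depth=2 redo_depth=0
After op 7 (delete): buf='(empty)' undo_depth=3 redo_depth=0
After op 8 (type): buf='foo' undo_depth=4 redo_depth=0
After op 9 (type): buf='foohi' undo_depth=5 redo_depth=0
After op 10 (type): buf='foohihi' undo_depth=6 redo_depth=0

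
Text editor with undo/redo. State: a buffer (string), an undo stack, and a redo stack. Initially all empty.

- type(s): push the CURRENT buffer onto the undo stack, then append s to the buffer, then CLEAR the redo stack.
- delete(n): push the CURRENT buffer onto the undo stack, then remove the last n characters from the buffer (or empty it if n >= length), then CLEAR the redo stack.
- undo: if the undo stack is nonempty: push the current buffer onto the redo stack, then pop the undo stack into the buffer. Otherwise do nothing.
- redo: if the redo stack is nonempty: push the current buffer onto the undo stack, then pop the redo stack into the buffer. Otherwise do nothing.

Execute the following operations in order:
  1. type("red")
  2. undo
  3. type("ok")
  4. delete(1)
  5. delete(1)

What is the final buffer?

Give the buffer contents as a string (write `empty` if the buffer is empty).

Answer: empty

Derivation:
After op 1 (type): buf='red' undo_depth=1 redo_depth=0
After op 2 (undo): buf='(empty)' undo_depth=0 redo_depth=1
After op 3 (type): buf='ok' undo_depth=1 redo_depth=0
After op 4 (delete): buf='o' undo_depth=2 redo_depth=0
After op 5 (delete): buf='(empty)' undo_depth=3 redo_depth=0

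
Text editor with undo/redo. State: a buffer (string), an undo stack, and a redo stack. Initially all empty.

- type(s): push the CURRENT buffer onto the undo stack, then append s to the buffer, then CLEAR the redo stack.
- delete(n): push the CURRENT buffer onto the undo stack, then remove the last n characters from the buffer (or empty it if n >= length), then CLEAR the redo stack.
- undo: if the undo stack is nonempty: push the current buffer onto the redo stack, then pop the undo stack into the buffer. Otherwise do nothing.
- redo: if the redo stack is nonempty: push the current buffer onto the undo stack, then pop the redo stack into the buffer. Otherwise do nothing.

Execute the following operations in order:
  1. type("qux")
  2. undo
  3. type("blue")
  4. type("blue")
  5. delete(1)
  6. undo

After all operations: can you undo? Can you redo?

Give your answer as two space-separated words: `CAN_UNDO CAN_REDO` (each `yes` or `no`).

Answer: yes yes

Derivation:
After op 1 (type): buf='qux' undo_depth=1 redo_depth=0
After op 2 (undo): buf='(empty)' undo_depth=0 redo_depth=1
After op 3 (type): buf='blue' undo_depth=1 redo_depth=0
After op 4 (type): buf='blueblue' undo_depth=2 redo_depth=0
After op 5 (delete): buf='blueblu' undo_depth=3 redo_depth=0
After op 6 (undo): buf='blueblue' undo_depth=2 redo_depth=1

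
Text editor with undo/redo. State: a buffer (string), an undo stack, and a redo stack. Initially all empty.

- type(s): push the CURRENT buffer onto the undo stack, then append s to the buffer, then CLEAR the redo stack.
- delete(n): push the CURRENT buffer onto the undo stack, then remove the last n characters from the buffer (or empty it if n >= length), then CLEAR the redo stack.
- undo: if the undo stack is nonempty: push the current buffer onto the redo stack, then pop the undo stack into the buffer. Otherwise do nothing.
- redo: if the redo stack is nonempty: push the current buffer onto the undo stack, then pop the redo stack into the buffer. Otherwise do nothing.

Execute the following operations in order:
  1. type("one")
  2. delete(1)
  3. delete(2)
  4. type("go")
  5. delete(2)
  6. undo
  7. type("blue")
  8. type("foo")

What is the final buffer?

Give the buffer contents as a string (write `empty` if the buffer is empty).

After op 1 (type): buf='one' undo_depth=1 redo_depth=0
After op 2 (delete): buf='on' undo_depth=2 redo_depth=0
After op 3 (delete): buf='(empty)' undo_depth=3 redo_depth=0
After op 4 (type): buf='go' undo_depth=4 redo_depth=0
After op 5 (delete): buf='(empty)' undo_depth=5 redo_depth=0
After op 6 (undo): buf='go' undo_depth=4 redo_depth=1
After op 7 (type): buf='goblue' undo_depth=5 redo_depth=0
After op 8 (type): buf='gobluefoo' undo_depth=6 redo_depth=0

Answer: gobluefoo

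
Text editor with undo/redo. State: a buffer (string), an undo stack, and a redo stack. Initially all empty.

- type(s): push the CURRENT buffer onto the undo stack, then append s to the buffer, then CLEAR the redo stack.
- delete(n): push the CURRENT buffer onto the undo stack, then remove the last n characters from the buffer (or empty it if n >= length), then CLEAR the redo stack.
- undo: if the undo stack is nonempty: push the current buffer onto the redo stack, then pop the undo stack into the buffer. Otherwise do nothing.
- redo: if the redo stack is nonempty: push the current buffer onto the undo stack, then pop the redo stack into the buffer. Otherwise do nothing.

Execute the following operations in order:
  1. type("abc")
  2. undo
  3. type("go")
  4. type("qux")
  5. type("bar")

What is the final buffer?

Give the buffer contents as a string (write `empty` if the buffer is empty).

Answer: goquxbar

Derivation:
After op 1 (type): buf='abc' undo_depth=1 redo_depth=0
After op 2 (undo): buf='(empty)' undo_depth=0 redo_depth=1
After op 3 (type): buf='go' undo_depth=1 redo_depth=0
After op 4 (type): buf='goqux' undo_depth=2 redo_depth=0
After op 5 (type): buf='goquxbar' undo_depth=3 redo_depth=0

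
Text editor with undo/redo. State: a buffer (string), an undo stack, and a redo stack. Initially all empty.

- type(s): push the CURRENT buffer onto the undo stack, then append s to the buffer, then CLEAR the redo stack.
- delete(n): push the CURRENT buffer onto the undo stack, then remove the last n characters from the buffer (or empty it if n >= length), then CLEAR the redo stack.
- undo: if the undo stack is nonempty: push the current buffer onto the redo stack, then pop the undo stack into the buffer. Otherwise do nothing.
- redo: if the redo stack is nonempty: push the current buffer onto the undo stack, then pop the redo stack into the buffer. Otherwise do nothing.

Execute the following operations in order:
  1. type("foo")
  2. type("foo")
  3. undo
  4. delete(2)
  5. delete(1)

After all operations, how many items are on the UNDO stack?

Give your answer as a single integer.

Answer: 3

Derivation:
After op 1 (type): buf='foo' undo_depth=1 redo_depth=0
After op 2 (type): buf='foofoo' undo_depth=2 redo_depth=0
After op 3 (undo): buf='foo' undo_depth=1 redo_depth=1
After op 4 (delete): buf='f' undo_depth=2 redo_depth=0
After op 5 (delete): buf='(empty)' undo_depth=3 redo_depth=0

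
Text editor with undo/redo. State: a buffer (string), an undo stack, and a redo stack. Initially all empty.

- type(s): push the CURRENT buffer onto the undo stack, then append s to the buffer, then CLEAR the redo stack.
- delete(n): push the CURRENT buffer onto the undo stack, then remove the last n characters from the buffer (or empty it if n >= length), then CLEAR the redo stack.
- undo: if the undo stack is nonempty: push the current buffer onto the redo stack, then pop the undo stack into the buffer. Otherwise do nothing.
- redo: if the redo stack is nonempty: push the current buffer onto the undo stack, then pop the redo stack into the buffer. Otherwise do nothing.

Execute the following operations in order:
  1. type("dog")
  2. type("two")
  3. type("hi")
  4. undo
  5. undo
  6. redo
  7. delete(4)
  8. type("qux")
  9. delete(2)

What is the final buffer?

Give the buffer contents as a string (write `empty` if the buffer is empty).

After op 1 (type): buf='dog' undo_depth=1 redo_depth=0
After op 2 (type): buf='dogtwo' undo_depth=2 redo_depth=0
After op 3 (type): buf='dogtwohi' undo_depth=3 redo_depth=0
After op 4 (undo): buf='dogtwo' undo_depth=2 redo_depth=1
After op 5 (undo): buf='dog' undo_depth=1 redo_depth=2
After op 6 (redo): buf='dogtwo' undo_depth=2 redo_depth=1
After op 7 (delete): buf='do' undo_depth=3 redo_depth=0
After op 8 (type): buf='doqux' undo_depth=4 redo_depth=0
After op 9 (delete): buf='doq' undo_depth=5 redo_depth=0

Answer: doq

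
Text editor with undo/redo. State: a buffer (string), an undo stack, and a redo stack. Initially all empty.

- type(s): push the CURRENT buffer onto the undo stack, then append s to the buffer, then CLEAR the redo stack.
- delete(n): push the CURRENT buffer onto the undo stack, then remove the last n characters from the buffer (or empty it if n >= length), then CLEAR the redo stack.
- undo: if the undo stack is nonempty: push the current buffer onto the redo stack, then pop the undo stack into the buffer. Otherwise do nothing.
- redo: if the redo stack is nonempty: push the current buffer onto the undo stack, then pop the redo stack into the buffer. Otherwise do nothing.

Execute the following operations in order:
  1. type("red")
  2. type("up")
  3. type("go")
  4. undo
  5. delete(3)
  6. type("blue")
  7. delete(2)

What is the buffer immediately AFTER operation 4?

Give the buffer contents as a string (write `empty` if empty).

Answer: redup

Derivation:
After op 1 (type): buf='red' undo_depth=1 redo_depth=0
After op 2 (type): buf='redup' undo_depth=2 redo_depth=0
After op 3 (type): buf='redupgo' undo_depth=3 redo_depth=0
After op 4 (undo): buf='redup' undo_depth=2 redo_depth=1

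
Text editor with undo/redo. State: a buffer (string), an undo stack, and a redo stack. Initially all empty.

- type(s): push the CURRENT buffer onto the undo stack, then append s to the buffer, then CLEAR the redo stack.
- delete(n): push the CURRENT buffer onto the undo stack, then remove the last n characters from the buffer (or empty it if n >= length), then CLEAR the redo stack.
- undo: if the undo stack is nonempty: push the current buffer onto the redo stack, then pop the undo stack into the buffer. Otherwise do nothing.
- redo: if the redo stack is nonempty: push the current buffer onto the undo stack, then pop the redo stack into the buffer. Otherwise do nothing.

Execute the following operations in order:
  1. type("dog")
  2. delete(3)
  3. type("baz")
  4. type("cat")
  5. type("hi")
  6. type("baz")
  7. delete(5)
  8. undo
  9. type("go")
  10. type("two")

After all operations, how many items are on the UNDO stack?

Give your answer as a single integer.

Answer: 8

Derivation:
After op 1 (type): buf='dog' undo_depth=1 redo_depth=0
After op 2 (delete): buf='(empty)' undo_depth=2 redo_depth=0
After op 3 (type): buf='baz' undo_depth=3 redo_depth=0
After op 4 (type): buf='bazcat' undo_depth=4 redo_depth=0
After op 5 (type): buf='bazcathi' undo_depth=5 redo_depth=0
After op 6 (type): buf='bazcathibaz' undo_depth=6 redo_depth=0
After op 7 (delete): buf='bazcat' undo_depth=7 redo_depth=0
After op 8 (undo): buf='bazcathibaz' undo_depth=6 redo_depth=1
After op 9 (type): buf='bazcathibazgo' undo_depth=7 redo_depth=0
After op 10 (type): buf='bazcathibazgotwo' undo_depth=8 redo_depth=0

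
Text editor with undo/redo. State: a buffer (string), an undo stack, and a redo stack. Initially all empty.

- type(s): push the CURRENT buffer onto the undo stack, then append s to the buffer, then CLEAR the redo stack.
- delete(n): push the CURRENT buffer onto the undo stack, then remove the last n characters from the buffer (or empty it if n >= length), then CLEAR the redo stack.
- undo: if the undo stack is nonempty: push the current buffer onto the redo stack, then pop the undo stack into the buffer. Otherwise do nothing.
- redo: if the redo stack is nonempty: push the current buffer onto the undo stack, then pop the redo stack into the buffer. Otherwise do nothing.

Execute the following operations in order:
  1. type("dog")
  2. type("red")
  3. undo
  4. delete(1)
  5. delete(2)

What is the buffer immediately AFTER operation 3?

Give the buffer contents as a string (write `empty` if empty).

Answer: dog

Derivation:
After op 1 (type): buf='dog' undo_depth=1 redo_depth=0
After op 2 (type): buf='dogred' undo_depth=2 redo_depth=0
After op 3 (undo): buf='dog' undo_depth=1 redo_depth=1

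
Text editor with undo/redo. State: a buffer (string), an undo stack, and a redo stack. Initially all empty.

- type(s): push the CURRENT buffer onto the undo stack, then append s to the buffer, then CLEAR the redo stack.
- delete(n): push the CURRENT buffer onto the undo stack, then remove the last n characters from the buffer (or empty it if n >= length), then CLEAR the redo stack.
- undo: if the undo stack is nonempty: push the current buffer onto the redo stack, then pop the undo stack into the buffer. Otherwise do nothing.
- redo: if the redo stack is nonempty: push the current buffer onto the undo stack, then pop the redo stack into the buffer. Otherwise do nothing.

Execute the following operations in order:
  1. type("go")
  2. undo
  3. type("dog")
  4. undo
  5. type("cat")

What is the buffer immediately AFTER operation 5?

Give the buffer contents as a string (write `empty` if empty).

After op 1 (type): buf='go' undo_depth=1 redo_depth=0
After op 2 (undo): buf='(empty)' undo_depth=0 redo_depth=1
After op 3 (type): buf='dog' undo_depth=1 redo_depth=0
After op 4 (undo): buf='(empty)' undo_depth=0 redo_depth=1
After op 5 (type): buf='cat' undo_depth=1 redo_depth=0

Answer: cat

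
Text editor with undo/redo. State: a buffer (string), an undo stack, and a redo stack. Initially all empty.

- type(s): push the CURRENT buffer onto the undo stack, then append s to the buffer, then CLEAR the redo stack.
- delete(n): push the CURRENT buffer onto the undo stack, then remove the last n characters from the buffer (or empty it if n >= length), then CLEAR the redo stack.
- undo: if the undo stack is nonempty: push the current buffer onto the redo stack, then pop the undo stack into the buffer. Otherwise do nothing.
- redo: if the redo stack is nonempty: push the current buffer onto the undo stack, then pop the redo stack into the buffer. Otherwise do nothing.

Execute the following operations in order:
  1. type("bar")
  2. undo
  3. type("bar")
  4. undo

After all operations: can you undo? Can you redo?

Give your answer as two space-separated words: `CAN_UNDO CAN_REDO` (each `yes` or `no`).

Answer: no yes

Derivation:
After op 1 (type): buf='bar' undo_depth=1 redo_depth=0
After op 2 (undo): buf='(empty)' undo_depth=0 redo_depth=1
After op 3 (type): buf='bar' undo_depth=1 redo_depth=0
After op 4 (undo): buf='(empty)' undo_depth=0 redo_depth=1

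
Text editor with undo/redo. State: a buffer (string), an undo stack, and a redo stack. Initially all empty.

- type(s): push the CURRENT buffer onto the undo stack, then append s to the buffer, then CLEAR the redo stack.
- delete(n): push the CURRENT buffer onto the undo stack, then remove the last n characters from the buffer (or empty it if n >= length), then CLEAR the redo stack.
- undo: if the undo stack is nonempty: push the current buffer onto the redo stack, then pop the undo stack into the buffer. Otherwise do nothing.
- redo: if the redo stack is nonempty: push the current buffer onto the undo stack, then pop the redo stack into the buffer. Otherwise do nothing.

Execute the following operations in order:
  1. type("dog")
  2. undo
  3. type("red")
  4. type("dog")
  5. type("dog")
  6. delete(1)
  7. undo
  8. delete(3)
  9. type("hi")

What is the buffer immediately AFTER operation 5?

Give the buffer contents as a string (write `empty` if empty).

After op 1 (type): buf='dog' undo_depth=1 redo_depth=0
After op 2 (undo): buf='(empty)' undo_depth=0 redo_depth=1
After op 3 (type): buf='red' undo_depth=1 redo_depth=0
After op 4 (type): buf='reddog' undo_depth=2 redo_depth=0
After op 5 (type): buf='reddogdog' undo_depth=3 redo_depth=0

Answer: reddogdog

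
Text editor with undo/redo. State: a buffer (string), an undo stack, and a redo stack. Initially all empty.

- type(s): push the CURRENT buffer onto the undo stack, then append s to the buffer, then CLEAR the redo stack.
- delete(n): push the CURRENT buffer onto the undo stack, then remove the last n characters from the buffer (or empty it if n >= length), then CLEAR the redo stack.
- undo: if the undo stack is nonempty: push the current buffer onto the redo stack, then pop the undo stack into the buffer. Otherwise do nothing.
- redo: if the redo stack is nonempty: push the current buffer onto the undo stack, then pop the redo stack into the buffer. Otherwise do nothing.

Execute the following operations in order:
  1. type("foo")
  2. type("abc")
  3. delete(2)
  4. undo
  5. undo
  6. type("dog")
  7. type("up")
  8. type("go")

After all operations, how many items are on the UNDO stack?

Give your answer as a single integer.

After op 1 (type): buf='foo' undo_depth=1 redo_depth=0
After op 2 (type): buf='fooabc' undo_depth=2 redo_depth=0
After op 3 (delete): buf='fooa' undo_depth=3 redo_depth=0
After op 4 (undo): buf='fooabc' undo_depth=2 redo_depth=1
After op 5 (undo): buf='foo' undo_depth=1 redo_depth=2
After op 6 (type): buf='foodog' undo_depth=2 redo_depth=0
After op 7 (type): buf='foodogup' undo_depth=3 redo_depth=0
After op 8 (type): buf='foodogupgo' undo_depth=4 redo_depth=0

Answer: 4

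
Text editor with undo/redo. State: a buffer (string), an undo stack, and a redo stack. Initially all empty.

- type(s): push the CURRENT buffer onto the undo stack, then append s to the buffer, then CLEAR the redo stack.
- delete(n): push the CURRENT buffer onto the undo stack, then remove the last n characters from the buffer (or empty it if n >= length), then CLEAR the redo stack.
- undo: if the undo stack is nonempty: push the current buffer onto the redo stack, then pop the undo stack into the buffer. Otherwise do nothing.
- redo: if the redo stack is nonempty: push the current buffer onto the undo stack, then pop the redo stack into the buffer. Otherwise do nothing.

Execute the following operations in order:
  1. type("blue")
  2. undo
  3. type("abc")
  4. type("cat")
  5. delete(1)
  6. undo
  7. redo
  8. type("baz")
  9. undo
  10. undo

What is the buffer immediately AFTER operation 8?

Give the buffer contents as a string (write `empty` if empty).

After op 1 (type): buf='blue' undo_depth=1 redo_depth=0
After op 2 (undo): buf='(empty)' undo_depth=0 redo_depth=1
After op 3 (type): buf='abc' undo_depth=1 redo_depth=0
After op 4 (type): buf='abccat' undo_depth=2 redo_depth=0
After op 5 (delete): buf='abcca' undo_depth=3 redo_depth=0
After op 6 (undo): buf='abccat' undo_depth=2 redo_depth=1
After op 7 (redo): buf='abcca' undo_depth=3 redo_depth=0
After op 8 (type): buf='abccabaz' undo_depth=4 redo_depth=0

Answer: abccabaz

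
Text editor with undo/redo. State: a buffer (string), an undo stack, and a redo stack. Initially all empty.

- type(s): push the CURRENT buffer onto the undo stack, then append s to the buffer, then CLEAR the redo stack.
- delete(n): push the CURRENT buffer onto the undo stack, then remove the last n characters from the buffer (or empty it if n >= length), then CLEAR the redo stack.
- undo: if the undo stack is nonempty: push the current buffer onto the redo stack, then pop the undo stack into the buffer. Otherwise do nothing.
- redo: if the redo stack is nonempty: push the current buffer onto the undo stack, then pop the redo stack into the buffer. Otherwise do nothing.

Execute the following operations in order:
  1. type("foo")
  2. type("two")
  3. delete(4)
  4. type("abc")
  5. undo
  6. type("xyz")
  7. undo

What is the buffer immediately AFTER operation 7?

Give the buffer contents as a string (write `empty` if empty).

Answer: fo

Derivation:
After op 1 (type): buf='foo' undo_depth=1 redo_depth=0
After op 2 (type): buf='footwo' undo_depth=2 redo_depth=0
After op 3 (delete): buf='fo' undo_depth=3 redo_depth=0
After op 4 (type): buf='foabc' undo_depth=4 redo_depth=0
After op 5 (undo): buf='fo' undo_depth=3 redo_depth=1
After op 6 (type): buf='foxyz' undo_depth=4 redo_depth=0
After op 7 (undo): buf='fo' undo_depth=3 redo_depth=1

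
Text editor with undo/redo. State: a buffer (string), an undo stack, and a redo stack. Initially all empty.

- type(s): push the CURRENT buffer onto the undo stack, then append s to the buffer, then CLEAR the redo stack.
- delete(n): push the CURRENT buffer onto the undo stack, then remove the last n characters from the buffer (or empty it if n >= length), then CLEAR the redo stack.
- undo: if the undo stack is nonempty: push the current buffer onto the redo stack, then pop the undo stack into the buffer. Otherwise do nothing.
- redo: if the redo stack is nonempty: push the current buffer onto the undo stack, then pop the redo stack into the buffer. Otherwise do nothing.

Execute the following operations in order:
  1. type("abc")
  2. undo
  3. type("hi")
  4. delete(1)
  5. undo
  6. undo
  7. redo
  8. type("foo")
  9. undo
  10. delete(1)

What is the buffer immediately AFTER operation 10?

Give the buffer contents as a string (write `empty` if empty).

Answer: h

Derivation:
After op 1 (type): buf='abc' undo_depth=1 redo_depth=0
After op 2 (undo): buf='(empty)' undo_depth=0 redo_depth=1
After op 3 (type): buf='hi' undo_depth=1 redo_depth=0
After op 4 (delete): buf='h' undo_depth=2 redo_depth=0
After op 5 (undo): buf='hi' undo_depth=1 redo_depth=1
After op 6 (undo): buf='(empty)' undo_depth=0 redo_depth=2
After op 7 (redo): buf='hi' undo_depth=1 redo_depth=1
After op 8 (type): buf='hifoo' undo_depth=2 redo_depth=0
After op 9 (undo): buf='hi' undo_depth=1 redo_depth=1
After op 10 (delete): buf='h' undo_depth=2 redo_depth=0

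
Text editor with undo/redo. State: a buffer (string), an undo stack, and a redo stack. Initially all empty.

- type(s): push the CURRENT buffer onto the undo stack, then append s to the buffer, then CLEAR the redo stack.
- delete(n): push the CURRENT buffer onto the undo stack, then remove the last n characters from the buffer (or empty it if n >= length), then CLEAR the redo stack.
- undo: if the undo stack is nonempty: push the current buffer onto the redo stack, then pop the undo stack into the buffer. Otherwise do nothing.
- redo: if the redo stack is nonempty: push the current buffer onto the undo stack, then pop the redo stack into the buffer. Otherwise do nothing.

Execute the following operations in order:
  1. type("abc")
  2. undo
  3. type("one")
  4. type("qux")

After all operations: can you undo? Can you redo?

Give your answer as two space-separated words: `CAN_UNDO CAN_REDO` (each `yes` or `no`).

Answer: yes no

Derivation:
After op 1 (type): buf='abc' undo_depth=1 redo_depth=0
After op 2 (undo): buf='(empty)' undo_depth=0 redo_depth=1
After op 3 (type): buf='one' undo_depth=1 redo_depth=0
After op 4 (type): buf='onequx' undo_depth=2 redo_depth=0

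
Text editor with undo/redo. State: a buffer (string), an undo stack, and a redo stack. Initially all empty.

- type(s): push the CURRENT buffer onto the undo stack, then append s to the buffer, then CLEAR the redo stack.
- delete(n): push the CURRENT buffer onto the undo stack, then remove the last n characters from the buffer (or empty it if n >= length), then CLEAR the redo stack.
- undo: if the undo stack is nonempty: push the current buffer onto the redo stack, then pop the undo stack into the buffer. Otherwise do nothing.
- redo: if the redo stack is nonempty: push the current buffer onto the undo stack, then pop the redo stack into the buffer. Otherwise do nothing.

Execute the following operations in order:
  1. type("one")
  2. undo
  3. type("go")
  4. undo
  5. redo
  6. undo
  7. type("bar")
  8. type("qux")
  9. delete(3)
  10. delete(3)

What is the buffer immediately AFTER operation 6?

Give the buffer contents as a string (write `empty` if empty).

Answer: empty

Derivation:
After op 1 (type): buf='one' undo_depth=1 redo_depth=0
After op 2 (undo): buf='(empty)' undo_depth=0 redo_depth=1
After op 3 (type): buf='go' undo_depth=1 redo_depth=0
After op 4 (undo): buf='(empty)' undo_depth=0 redo_depth=1
After op 5 (redo): buf='go' undo_depth=1 redo_depth=0
After op 6 (undo): buf='(empty)' undo_depth=0 redo_depth=1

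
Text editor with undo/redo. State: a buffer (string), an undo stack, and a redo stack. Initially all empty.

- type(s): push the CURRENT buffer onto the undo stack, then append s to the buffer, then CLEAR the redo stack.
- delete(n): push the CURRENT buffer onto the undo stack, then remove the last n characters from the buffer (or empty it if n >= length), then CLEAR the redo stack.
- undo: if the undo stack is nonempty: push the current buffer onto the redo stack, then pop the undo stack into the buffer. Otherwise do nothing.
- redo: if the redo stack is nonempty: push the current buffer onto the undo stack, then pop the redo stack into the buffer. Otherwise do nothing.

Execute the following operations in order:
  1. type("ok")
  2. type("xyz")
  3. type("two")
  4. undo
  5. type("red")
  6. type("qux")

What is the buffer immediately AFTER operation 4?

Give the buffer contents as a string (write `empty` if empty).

Answer: okxyz

Derivation:
After op 1 (type): buf='ok' undo_depth=1 redo_depth=0
After op 2 (type): buf='okxyz' undo_depth=2 redo_depth=0
After op 3 (type): buf='okxyztwo' undo_depth=3 redo_depth=0
After op 4 (undo): buf='okxyz' undo_depth=2 redo_depth=1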